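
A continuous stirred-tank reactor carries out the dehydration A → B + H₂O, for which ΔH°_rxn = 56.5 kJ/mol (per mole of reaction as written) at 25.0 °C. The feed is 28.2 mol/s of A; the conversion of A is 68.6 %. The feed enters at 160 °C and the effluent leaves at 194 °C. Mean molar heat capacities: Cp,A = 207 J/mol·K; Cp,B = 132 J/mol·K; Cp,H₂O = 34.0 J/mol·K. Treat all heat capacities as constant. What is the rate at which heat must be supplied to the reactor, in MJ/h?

Q_in = 4170 MJ/h

Extent of reaction ξ = 0.686 × 28.2 = 19.345 mol/s
Reaction term: ξ·ΔH°_rxn = 19.345 × 56.5 = 1093 kJ/s
Sensible, feed 160→25 °C: -788.05 kJ/s
Outlet flows (mol/s): A 8.8548, B 19.345, H₂O 19.345
Sensible, products 25→194 °C: 852.48 kJ/s
Q = ΔH = 1157.4 kJ/s = 1157.4 kW
Heat supplied = 4166.8 MJ/h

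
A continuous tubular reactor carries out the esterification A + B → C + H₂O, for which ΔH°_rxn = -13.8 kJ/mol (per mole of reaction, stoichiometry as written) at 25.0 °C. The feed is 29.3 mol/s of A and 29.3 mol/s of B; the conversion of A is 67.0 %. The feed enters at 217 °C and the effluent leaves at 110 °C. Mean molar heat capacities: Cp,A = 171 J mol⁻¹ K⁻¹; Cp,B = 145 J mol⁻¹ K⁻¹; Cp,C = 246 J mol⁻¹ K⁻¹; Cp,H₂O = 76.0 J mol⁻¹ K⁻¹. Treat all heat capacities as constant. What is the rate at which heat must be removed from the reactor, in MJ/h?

Q_out = 4510 MJ/h

Extent of reaction ξ = 0.670 × 29.3 = 19.631 mol/s
Reaction term: ξ·ΔH°_rxn = 19.631 × -13.8 = -270.91 kJ/s
Sensible, feed 217→25 °C: -1777.7 kJ/s
Outlet flows (mol/s): A 9.669, B 9.669, C 19.631, H₂O 19.631
Sensible, products 25→110 °C: 797.01 kJ/s
Q = ΔH = -1251.6 kJ/s = -1251.6 kW
Heat removed = 4505.7 MJ/h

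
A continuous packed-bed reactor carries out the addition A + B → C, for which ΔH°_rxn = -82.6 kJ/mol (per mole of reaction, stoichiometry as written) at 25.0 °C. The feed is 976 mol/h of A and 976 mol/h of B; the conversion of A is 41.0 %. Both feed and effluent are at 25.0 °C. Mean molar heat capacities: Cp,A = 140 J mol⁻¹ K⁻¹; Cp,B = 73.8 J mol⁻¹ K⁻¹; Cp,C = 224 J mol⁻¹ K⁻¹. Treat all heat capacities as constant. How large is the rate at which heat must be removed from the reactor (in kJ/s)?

Q_out = 9.18 kJ/s

Extent of reaction ξ = 0.410 × 976 = 400.16 mol/h
Reaction term: ξ·ΔH°_rxn = 400.16 × -82.6 = -33053 kJ/h
Q = ΔH = -33053 kJ/h = -9.1814 kW
Heat removed = 9.1814 kJ/s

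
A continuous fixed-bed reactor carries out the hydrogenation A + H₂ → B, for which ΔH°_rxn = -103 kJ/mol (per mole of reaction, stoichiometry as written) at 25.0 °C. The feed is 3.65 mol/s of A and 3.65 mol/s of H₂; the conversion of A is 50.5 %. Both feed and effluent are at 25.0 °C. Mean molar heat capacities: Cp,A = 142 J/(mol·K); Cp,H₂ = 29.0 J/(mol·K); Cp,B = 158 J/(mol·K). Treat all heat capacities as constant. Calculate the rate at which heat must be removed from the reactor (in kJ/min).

Q_out = 11400 kJ/min

Extent of reaction ξ = 0.505 × 3.65 = 1.8433 mol/s
Reaction term: ξ·ΔH°_rxn = 1.8433 × -103 = -189.85 kJ/s
Q = ΔH = -189.85 kJ/s = -189.85 kW
Heat removed = 11391 kJ/min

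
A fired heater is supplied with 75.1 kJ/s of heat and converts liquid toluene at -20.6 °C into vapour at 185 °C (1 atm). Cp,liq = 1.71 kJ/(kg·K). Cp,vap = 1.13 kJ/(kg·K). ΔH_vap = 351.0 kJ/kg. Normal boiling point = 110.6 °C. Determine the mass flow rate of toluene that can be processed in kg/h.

ṁ = 410 kg/h

Δh = 1.71×(110.6−-20.6) + 351.0 + 1.13×(185−110.6) = 659.42 kJ/kg
Q = 75.1 kJ/s = 75.1 kJ/s = 270360 kJ/h
ṁ = Q/Δh = 270360 / 659.42 = 409.99 kg/h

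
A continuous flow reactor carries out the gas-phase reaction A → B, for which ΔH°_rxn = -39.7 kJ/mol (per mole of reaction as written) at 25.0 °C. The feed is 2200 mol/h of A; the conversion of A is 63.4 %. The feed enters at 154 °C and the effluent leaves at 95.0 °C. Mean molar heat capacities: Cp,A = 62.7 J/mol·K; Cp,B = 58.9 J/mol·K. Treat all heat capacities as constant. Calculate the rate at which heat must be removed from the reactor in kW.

Q_out = 17.7 kW

Extent of reaction ξ = 0.634 × 2200 = 1394.8 mol/h
Reaction term: ξ·ΔH°_rxn = 1394.8 × -39.7 = -55374 kJ/h
Sensible, feed 154→25 °C: -17794 kJ/h
Outlet flows (mol/h): A 805.2, B 1394.8
Sensible, products 25→95.0 °C: 9284.8 kJ/h
Q = ΔH = -63883 kJ/h = -17.745 kW
Heat removed = 17.745 kW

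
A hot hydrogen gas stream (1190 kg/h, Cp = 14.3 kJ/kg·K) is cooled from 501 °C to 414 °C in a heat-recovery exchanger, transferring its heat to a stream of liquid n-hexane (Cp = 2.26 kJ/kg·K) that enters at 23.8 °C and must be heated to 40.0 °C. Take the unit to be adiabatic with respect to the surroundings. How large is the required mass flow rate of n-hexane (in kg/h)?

ṁ_c = 40400 kg/h

Heat released by hot stream: Q = 1190 × 14.3 × (501 − 414) = 1.4805e+06 kJ/h
Energy balance on cold side (adiabatic exchanger): Q = ṁ_c·Cp_c·(T_c,out − T_c,in)
ṁ_c = 1.4805e+06 / [2.26 × (40.0 − 23.8)] = 40437 kg/h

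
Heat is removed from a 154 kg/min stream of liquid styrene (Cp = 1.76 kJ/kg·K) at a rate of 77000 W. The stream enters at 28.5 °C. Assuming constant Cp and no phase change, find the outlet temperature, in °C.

T_out = 11.5 °C

Q = 77000 W = 4620 kJ/min
ΔT = Q/(ṁ·Cp) = 4620/(154×1.76) = 17.045 K
T_out = 28.5 − 17.045 = 11.455 °C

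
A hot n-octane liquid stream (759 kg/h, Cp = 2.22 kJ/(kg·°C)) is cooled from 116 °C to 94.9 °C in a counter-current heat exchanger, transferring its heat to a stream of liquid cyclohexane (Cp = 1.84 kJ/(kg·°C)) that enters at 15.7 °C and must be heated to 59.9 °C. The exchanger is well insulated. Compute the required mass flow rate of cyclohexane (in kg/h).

Heat released by hot stream: Q = 759 × 2.22 × (116 − 94.9) = 35553 kJ/h
Energy balance on cold side (adiabatic exchanger): Q = ṁ_c·Cp_c·(T_c,out − T_c,in)
ṁ_c = 35553 / [1.84 × (59.9 − 15.7)] = 437.16 kg/h

ṁ_c = 437 kg/h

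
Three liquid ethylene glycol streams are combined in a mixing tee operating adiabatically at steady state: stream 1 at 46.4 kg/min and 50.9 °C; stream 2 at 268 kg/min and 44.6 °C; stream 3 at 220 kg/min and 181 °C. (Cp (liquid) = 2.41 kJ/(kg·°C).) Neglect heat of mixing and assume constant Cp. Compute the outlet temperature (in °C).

T_out = 101 °C

Adiabatic, steady state ⇒ Σ ṁᵢCp,ᵢ(T_out − Tᵢ) = 0
Σ ṁᵢCp,ᵢTᵢ = 46.4×2.41×50.9 + 268×2.41×44.6 + 220×2.41×181 = 130460
Σ ṁᵢCp,ᵢ = 46.4×2.41 + 268×2.41 + 220×2.41 = 1287.9
T_out = 130460 / 1287.9 = 101.3 °C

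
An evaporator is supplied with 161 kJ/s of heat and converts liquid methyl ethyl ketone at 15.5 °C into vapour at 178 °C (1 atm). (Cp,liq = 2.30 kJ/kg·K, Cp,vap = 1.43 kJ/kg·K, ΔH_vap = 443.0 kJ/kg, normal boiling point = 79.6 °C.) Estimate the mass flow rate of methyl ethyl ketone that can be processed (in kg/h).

Δh = 2.30×(79.6−15.5) + 443.0 + 1.43×(178−79.6) = 731.14 kJ/kg
Q = 161 kJ/s = 161 kJ/s = 579600 kJ/h
ṁ = Q/Δh = 579600 / 731.14 = 792.73 kg/h

ṁ = 793 kg/h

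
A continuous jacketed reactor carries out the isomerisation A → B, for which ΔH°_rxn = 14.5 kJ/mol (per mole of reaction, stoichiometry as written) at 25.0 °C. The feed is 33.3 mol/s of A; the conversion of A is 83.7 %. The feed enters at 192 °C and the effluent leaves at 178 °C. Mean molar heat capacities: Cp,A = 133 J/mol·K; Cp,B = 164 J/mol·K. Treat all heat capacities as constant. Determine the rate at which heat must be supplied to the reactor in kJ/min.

Extent of reaction ξ = 0.837 × 33.3 = 27.872 mol/s
Reaction term: ξ·ΔH°_rxn = 27.872 × 14.5 = 404.15 kJ/s
Sensible, feed 192→25 °C: -739.63 kJ/s
Outlet flows (mol/s): A 5.4279, B 27.872
Sensible, products 25→178 °C: 809.82 kJ/s
Q = ΔH = 474.34 kJ/s = 474.34 kW
Heat supplied = 28460 kJ/min

Q_in = 28500 kJ/min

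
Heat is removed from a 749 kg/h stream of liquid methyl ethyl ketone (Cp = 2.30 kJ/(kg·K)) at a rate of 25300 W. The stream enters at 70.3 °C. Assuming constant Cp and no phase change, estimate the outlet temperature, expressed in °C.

Q = 25300 W = 91080 kJ/h
ΔT = Q/(ṁ·Cp) = 91080/(749×2.30) = 52.87 K
T_out = 70.3 − 52.87 = 17.43 °C

T_out = 17.4 °C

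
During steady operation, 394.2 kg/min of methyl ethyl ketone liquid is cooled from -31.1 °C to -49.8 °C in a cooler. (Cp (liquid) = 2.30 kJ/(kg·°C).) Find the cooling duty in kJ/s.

Q_c = 283 kJ/s

Q = ṁ·Cp·ΔT = 394.2 × 2.30 × (-49.8 − -31.1) = -16955 kJ/min
Converting: 16955 / 60 s = 282.58 kW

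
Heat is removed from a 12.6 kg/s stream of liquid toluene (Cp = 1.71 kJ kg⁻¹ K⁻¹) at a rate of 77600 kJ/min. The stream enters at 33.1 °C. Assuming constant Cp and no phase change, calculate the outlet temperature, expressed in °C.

T_out = -26.9 °C

Q = 77600 kJ/min = 1293.3 kJ/s
ΔT = Q/(ṁ·Cp) = 1293.3/(12.6×1.71) = 60.027 K
T_out = 33.1 − 60.027 = -26.927 °C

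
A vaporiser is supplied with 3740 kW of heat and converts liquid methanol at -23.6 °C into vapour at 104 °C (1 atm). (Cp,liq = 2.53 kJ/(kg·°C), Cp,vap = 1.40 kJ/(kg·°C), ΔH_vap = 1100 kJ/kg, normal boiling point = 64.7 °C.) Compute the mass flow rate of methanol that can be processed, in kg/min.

Δh = 2.53×(64.7−-23.6) + 1100 + 1.40×(104−64.7) = 1378.4 kJ/kg
Q = 3740 kW = 3740 kJ/s = 224400 kJ/min
ṁ = Q/Δh = 224400 / 1378.4 = 162.8 kg/min

ṁ = 163 kg/min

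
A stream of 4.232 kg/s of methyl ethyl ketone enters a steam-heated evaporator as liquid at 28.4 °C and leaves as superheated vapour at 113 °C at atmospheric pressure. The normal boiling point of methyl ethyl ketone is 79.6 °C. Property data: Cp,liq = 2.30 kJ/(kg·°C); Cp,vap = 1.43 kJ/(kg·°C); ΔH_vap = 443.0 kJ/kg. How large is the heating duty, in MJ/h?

liquid 28.4→79.6 °C: 117.76 kJ/kg
vaporisation at 79.6 °C: 443 kJ/kg
vapour 79.6→113 °C: 47.762 kJ/kg
Δh = 117.76 + 443 + 47.762 = 608.52 kJ/kg
Q = ṁ·Δh = 4.232 kg/s × 608.52 kJ/kg = 2575.3 kJ/s
|Q| = 2575.3 kW = 9271 MJ/h

Q = 9270 MJ/h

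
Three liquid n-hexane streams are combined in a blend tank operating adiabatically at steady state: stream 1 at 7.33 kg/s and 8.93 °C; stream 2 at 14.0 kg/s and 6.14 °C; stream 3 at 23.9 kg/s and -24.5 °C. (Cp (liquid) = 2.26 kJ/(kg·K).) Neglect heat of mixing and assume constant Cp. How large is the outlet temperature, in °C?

No heat crosses the boundary, so H_out = H_in.
Σ ṁᵢCp,ᵢTᵢ = 7.33×2.26×8.93 + 14.0×2.26×6.14 + 23.9×2.26×-24.5 = -981.14
Σ ṁᵢCp,ᵢ = 7.33×2.26 + 14.0×2.26 + 23.9×2.26 = 102.22
T_out = -981.14 / 102.22 = -9.5983 °C

T_out = -9.60 °C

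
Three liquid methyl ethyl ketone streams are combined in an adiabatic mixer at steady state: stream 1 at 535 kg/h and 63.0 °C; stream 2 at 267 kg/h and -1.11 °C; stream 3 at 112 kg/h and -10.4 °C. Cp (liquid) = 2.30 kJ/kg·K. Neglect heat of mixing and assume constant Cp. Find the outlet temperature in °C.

Energy balance with Q = 0: Σ ṁᵢCp,ᵢ(T_out − Tᵢ) = 0
T_out = Σ ṁᵢCp,ᵢTᵢ / Σ ṁᵢCp,ᵢ
      = 74161 / 2102.2 = 35.278 °C

T_out = 35.3 °C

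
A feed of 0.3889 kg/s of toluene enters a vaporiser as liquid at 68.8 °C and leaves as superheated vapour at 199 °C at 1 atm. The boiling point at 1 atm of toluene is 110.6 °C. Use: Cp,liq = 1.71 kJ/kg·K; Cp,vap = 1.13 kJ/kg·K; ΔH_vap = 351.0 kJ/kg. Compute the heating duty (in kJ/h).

Q = 731000 kJ/h

liquid 68.8→110.6 °C: 71.478 kJ/kg
vaporisation at 110.6 °C: 351 kJ/kg
vapour 110.6→199 °C: 99.892 kJ/kg
Δh = 71.478 + 351 + 99.892 = 522.37 kJ/kg
Q = ṁ·Δh = 0.3889 kg/s × 522.37 kJ/kg = 203.15 kJ/s
|Q| = 203.15 kW = 731340 kJ/h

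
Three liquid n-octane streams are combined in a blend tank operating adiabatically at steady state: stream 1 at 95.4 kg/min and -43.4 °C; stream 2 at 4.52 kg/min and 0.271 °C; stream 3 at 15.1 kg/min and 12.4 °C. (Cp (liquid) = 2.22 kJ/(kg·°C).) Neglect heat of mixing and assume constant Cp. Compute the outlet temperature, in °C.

T_out = -34.4 °C

No heat crosses the boundary, so H_out = H_in.
T_out = Σ ṁᵢCp,ᵢTᵢ / Σ ṁᵢCp,ᵢ
      = -8773.2 / 255.34 = -34.358 °C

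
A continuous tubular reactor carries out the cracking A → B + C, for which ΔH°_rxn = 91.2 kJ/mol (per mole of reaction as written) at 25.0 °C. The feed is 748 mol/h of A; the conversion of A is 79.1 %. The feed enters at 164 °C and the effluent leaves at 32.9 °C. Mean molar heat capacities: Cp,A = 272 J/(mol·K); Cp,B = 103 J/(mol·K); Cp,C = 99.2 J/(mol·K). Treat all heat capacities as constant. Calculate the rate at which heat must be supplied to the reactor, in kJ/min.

Q_in = 449 kJ/min

Extent of reaction ξ = 0.791 × 748 = 591.67 mol/h
Reaction term: ξ·ΔH°_rxn = 591.67 × 91.2 = 53960 kJ/h
Sensible, feed 164→25 °C: -28280 kJ/h
Outlet flows (mol/h): A 156.33, B 591.67, C 591.67
Sensible, products 25→32.9 °C: 1281 kJ/h
Q = ΔH = 26961 kJ/h = 7.4891 kW
Heat supplied = 449.35 kJ/min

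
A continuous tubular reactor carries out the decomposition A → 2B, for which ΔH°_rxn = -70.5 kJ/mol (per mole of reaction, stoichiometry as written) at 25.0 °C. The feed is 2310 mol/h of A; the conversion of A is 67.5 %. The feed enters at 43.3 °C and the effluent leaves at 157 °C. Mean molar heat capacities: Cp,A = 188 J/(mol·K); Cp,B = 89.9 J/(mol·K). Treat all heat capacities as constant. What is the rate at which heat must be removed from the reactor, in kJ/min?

Extent of reaction ξ = 0.675 × 2310 = 1559.2 mol/h
Reaction term: ξ·ΔH°_rxn = 1559.2 × -70.5 = -109930 kJ/h
Sensible, feed 43.3→25 °C: -7947.3 kJ/h
Outlet flows (mol/h): A 750.75, B 3118.5
Sensible, products 25→157 °C: 55637 kJ/h
Q = ΔH = -62237 kJ/h = -17.288 kW
Heat removed = 1037.3 kJ/min

Q_out = 1040 kJ/min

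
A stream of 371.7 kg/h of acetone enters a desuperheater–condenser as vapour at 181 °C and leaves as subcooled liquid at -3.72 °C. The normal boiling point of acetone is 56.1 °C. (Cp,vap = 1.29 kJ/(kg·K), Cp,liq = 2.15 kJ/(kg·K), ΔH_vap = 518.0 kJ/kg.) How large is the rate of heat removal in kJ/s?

vapour 181→56.1 °C: -161.12 kJ/kg
condensation at 56.1 °C: -518 kJ/kg
liquid 56.1→-3.72 °C: -128.61 kJ/kg
Δh = -161.12 + -518 + -128.61 = -807.73 kJ/kg
Q = ṁ·Δh = 371.7 kg/h × -807.73 kJ/kg = -300230 kJ/h
|Q| = 83.399 kW

Q_c = 83.4 kJ/s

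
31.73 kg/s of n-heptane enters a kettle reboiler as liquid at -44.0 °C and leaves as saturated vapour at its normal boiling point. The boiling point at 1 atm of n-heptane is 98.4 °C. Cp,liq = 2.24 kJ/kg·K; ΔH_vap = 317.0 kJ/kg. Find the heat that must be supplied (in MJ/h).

Q = 72600 MJ/h

liquid -44.0→98.4 °C: 318.98 kJ/kg
vaporisation at 98.4 °C: 317 kJ/kg
Δh = 318.98 + 317 = 635.98 kJ/kg
Q = ṁ·Δh = 31.73 kg/s × 635.98 kJ/kg = 20180 kJ/s
|Q| = 20180 kW = 72646 MJ/h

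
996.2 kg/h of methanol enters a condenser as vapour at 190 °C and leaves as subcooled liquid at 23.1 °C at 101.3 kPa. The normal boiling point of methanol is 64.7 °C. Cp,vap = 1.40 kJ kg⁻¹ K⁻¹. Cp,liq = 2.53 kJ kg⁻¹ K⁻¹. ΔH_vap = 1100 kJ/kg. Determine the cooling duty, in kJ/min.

Q_c = 22900 kJ/min

vapour 190→64.7 °C: -175.42 kJ/kg
condensation at 64.7 °C: -1100 kJ/kg
liquid 64.7→23.1 °C: -105.25 kJ/kg
Δh = -175.42 + -1100 + -105.25 = -1380.7 kJ/kg
Q = ṁ·Δh = 996.2 kg/h × -1380.7 kJ/kg = -1.3754e+06 kJ/h
|Q| = 382.06 kW = 22924 kJ/min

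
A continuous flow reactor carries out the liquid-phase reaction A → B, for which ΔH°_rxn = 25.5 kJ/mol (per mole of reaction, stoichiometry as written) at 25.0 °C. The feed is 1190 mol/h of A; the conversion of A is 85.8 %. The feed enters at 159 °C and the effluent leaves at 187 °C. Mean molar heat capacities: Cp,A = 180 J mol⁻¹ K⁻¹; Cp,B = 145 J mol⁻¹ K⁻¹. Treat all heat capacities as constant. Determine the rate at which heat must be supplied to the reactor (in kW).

Extent of reaction ξ = 0.858 × 1190 = 1021 mol/h
Reaction term: ξ·ΔH°_rxn = 1021 × 25.5 = 26036 kJ/h
Sensible, feed 159→25 °C: -28703 kJ/h
Outlet flows (mol/h): A 168.98, B 1021
Sensible, products 25→187 °C: 28911 kJ/h
Q = ΔH = 26244 kJ/h = 7.2901 kW
Heat supplied = 7.2901 kW

Q_in = 7.29 kW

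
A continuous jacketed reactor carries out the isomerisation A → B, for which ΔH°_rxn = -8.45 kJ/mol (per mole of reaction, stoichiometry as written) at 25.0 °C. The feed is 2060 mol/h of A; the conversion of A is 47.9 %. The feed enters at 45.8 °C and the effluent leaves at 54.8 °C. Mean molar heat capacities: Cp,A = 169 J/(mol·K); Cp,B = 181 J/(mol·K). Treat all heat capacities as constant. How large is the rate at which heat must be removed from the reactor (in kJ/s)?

Q_out = 1.35 kJ/s

Extent of reaction ξ = 0.479 × 2060 = 986.74 mol/h
Reaction term: ξ·ΔH°_rxn = 986.74 × -8.45 = -8338 kJ/h
Sensible, feed 45.8→25 °C: -7241.3 kJ/h
Outlet flows (mol/h): A 1073.3, B 986.74
Sensible, products 25→54.8 °C: 10727 kJ/h
Q = ΔH = -4851.8 kJ/h = -1.3477 kW
Heat removed = 1.3477 kJ/s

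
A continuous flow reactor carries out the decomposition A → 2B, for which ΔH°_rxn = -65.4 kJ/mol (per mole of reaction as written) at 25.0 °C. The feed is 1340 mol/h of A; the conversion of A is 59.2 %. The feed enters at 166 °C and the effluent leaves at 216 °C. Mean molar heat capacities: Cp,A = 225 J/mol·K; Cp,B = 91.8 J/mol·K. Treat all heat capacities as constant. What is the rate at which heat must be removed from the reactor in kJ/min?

Extent of reaction ξ = 0.592 × 1340 = 793.28 mol/h
Reaction term: ξ·ΔH°_rxn = 793.28 × -65.4 = -51881 kJ/h
Sensible, feed 166→25 °C: -42512 kJ/h
Outlet flows (mol/h): A 546.72, B 1586.6
Sensible, products 25→216 °C: 51314 kJ/h
Q = ΔH = -43078 kJ/h = -11.966 kW
Heat removed = 717.97 kJ/min

Q_out = 718 kJ/min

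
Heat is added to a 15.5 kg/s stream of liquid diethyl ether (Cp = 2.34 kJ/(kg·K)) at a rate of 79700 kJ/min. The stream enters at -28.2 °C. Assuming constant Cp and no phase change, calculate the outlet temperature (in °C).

T_out = 8.42 °C

Q = 79700 kJ/min = 1328.3 kJ/s
ΔT = Q/(ṁ·Cp) = 1328.3/(15.5×2.34) = 36.623 K
T_out = -28.2 + 36.623 = 8.4235 °C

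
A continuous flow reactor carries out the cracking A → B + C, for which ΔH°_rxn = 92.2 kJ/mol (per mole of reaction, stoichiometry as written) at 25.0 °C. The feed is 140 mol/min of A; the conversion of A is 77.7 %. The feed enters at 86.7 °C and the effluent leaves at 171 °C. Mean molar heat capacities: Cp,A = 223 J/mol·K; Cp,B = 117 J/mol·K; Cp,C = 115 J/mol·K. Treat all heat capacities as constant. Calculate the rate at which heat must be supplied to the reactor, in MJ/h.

Extent of reaction ξ = 0.777 × 140 = 108.78 mol/min
Reaction term: ξ·ΔH°_rxn = 108.78 × 92.2 = 10030 kJ/min
Sensible, feed 86.7→25 °C: -1926.3 kJ/min
Outlet flows (mol/min): A 31.22, B 108.78, C 108.78
Sensible, products 25→171 °C: 4701.1 kJ/min
Q = ΔH = 12804 kJ/min = 213.4 kW
Heat supplied = 768.26 MJ/h

Q_in = 768 MJ/h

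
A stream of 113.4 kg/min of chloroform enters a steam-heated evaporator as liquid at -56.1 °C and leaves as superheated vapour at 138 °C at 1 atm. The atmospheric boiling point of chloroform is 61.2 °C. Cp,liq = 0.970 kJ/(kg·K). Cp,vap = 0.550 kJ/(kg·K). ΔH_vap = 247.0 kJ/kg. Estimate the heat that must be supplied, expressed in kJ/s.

liquid -56.1→61.2 °C: 113.78 kJ/kg
vaporisation at 61.2 °C: 247 kJ/kg
vapour 61.2→138 °C: 42.24 kJ/kg
Δh = 113.78 + 247 + 42.24 = 403.02 kJ/kg
Q = ṁ·Δh = 113.4 kg/min × 403.02 kJ/kg = 45703 kJ/min
|Q| = 761.71 kW

Q = 762 kJ/s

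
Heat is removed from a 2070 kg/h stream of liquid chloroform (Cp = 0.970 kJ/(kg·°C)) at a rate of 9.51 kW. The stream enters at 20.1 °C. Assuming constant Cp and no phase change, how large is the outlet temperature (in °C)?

T_out = 3.05 °C

Q = 9.51 kW = 34236 kJ/h
ΔT = Q/(ṁ·Cp) = 34236/(2070×0.970) = 17.051 K
T_out = 20.1 − 17.051 = 3.0494 °C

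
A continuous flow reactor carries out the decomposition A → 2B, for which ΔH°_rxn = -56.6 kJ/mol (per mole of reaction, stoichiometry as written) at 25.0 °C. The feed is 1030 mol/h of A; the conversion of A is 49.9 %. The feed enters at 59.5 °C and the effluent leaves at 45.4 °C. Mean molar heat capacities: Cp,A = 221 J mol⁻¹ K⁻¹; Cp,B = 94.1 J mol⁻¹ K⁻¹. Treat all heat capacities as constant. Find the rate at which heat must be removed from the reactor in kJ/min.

Q_out = 544 kJ/min

Extent of reaction ξ = 0.499 × 1030 = 513.97 mol/h
Reaction term: ξ·ΔH°_rxn = 513.97 × -56.6 = -29091 kJ/h
Sensible, feed 59.5→25 °C: -7853.2 kJ/h
Outlet flows (mol/h): A 516.03, B 1027.9
Sensible, products 25→45.4 °C: 4299.7 kJ/h
Q = ΔH = -32644 kJ/h = -9.0678 kW
Heat removed = 544.07 kJ/min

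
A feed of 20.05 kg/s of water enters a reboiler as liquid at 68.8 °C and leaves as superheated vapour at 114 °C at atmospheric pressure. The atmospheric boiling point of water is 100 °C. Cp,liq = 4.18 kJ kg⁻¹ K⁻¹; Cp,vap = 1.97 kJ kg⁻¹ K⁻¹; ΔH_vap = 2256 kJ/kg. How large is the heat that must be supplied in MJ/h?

Q = 174000 MJ/h

liquid 68.8→100 °C: 130.42 kJ/kg
vaporisation at 100 °C: 2256 kJ/kg
vapour 100→114 °C: 27.58 kJ/kg
Δh = 130.42 + 2256 + 27.58 = 2414 kJ/kg
Q = ṁ·Δh = 20.05 kg/s × 2414 kJ/kg = 48401 kJ/s
|Q| = 48401 kW = 174240 MJ/h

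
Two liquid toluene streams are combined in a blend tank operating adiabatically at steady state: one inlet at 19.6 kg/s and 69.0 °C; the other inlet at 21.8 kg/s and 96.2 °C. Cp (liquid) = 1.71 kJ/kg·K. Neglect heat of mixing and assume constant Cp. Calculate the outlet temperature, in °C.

Energy balance with Q = 0: Σ ṁᵢCp,ᵢ(T_out − Tᵢ) = 0
Σ ṁᵢCp,ᵢTᵢ = 19.6×1.71×69.0 + 21.8×1.71×96.2 = 5898.7
Σ ṁᵢCp,ᵢ = 19.6×1.71 + 21.8×1.71 = 70.794
T_out = 5898.7 / 70.794 = 83.323 °C

T_out = 83.3 °C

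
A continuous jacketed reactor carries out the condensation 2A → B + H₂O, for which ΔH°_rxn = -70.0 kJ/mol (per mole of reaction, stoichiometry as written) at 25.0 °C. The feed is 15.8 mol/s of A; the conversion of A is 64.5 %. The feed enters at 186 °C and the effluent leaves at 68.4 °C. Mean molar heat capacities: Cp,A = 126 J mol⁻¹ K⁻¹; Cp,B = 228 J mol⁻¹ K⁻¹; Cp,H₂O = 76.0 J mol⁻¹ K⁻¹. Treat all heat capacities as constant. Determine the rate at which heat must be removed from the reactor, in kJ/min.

Q_out = 34800 kJ/min

Extent of reaction ξ = 0.645 × 15.8 / 2 = 5.0955 mol/s
Reaction term: ξ·ΔH°_rxn = 5.0955 × -70.0 = -356.69 kJ/s
Sensible, feed 186→25 °C: -320.52 kJ/s
Outlet flows (mol/s): A 5.609, B 5.0955, H₂O 5.0955
Sensible, products 25→68.4 °C: 97.9 kJ/s
Q = ΔH = -579.3 kJ/s = -579.3 kW
Heat removed = 34758 kJ/min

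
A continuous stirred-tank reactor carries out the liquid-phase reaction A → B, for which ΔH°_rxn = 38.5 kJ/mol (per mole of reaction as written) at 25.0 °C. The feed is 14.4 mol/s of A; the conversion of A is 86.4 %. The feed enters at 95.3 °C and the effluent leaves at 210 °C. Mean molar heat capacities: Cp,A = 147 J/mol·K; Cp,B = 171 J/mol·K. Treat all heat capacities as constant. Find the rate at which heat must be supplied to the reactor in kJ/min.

Q_in = 46600 kJ/min

Extent of reaction ξ = 0.864 × 14.4 = 12.442 mol/s
Reaction term: ξ·ΔH°_rxn = 12.442 × 38.5 = 479 kJ/s
Sensible, feed 95.3→25 °C: -148.81 kJ/s
Outlet flows (mol/s): A 1.9584, B 12.442
Sensible, products 25→210 °C: 446.85 kJ/s
Q = ΔH = 777.04 kJ/s = 777.04 kW
Heat supplied = 46622 kJ/min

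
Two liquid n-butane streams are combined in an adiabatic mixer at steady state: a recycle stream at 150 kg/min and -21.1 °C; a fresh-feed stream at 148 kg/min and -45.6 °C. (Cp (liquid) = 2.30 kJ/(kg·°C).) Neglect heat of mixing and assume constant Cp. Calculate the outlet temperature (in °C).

T_out = -33.3 °C

Adiabatic, steady state ⇒ Σ ṁᵢCp,ᵢ(T_out − Tᵢ) = 0
T_out = Σ ṁᵢCp,ᵢTᵢ / Σ ṁᵢCp,ᵢ
      = -22802 / 685.4 = -33.268 °C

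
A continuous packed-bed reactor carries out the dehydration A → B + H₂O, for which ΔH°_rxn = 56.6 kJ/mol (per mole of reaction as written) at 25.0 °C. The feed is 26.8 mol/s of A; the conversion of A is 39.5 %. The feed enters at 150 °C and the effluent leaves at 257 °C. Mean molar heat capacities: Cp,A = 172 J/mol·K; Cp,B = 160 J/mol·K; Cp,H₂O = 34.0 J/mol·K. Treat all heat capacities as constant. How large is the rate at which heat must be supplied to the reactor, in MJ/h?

Extent of reaction ξ = 0.395 × 26.8 = 10.586 mol/s
Reaction term: ξ·ΔH°_rxn = 10.586 × 56.6 = 599.17 kJ/s
Sensible, feed 150→25 °C: -576.2 kJ/s
Outlet flows (mol/s): A 16.214, B 10.586, H₂O 10.586
Sensible, products 25→257 °C: 1123.5 kJ/s
Q = ΔH = 1146.4 kJ/s = 1146.4 kW
Heat supplied = 4127.1 MJ/h

Q_in = 4130 MJ/h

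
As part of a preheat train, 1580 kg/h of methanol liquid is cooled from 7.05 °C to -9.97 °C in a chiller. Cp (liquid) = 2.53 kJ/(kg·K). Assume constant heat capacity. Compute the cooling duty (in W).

Q_c = 18900 W

Q = ṁ·Cp·ΔT = 1580 × 2.53 × (-9.97 − 7.05) = -68036 kJ/h
Converting: 68036 / 3600 s = 18.899 kW
Cooling duty = 18899 W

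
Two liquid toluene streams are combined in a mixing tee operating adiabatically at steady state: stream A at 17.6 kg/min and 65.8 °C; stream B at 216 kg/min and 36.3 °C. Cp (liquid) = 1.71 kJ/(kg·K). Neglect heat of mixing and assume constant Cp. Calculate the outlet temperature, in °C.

T_out = 38.5 °C

Energy balance with Q = 0: Σ ṁᵢCp,ᵢ(T_out − Tᵢ) = 0
Σ ṁᵢCp,ᵢTᵢ = 17.6×1.71×65.8 + 216×1.71×36.3 = 15388
Σ ṁᵢCp,ᵢ = 17.6×1.71 + 216×1.71 = 399.46
T_out = 15388 / 399.46 = 38.523 °C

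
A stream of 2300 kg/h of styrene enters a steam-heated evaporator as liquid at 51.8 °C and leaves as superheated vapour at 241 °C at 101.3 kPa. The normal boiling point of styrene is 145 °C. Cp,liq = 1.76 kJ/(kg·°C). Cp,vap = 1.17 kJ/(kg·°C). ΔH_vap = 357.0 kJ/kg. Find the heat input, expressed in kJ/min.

Q = 24300 kJ/min

liquid 51.8→145 °C: 164.03 kJ/kg
vaporisation at 145 °C: 357 kJ/kg
vapour 145→241 °C: 112.32 kJ/kg
Δh = 164.03 + 357 + 112.32 = 633.35 kJ/kg
Q = ṁ·Δh = 2300 kg/h × 633.35 kJ/kg = 1.4567e+06 kJ/h
|Q| = 404.64 kW = 24278 kJ/min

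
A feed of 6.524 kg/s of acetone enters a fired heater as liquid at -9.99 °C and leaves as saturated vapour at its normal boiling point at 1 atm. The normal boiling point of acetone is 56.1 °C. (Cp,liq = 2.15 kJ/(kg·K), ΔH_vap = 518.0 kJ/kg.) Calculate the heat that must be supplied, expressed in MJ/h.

Q = 15500 MJ/h

liquid -9.99→56.1 °C: 142.09 kJ/kg
vaporisation at 56.1 °C: 518 kJ/kg
Δh = 142.09 + 518 = 660.09 kJ/kg
Q = ṁ·Δh = 6.524 kg/s × 660.09 kJ/kg = 4306.4 kJ/s
|Q| = 4306.4 kW = 15503 MJ/h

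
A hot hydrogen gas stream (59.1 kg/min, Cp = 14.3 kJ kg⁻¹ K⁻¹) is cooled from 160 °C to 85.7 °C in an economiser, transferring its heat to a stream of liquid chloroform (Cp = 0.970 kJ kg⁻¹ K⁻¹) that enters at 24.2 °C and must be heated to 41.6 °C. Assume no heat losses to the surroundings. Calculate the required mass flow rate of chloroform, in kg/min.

ṁ_c = 3720 kg/min

Heat released by hot stream: Q = 59.1 × 14.3 × (160 − 85.7) = 62793 kJ/min
Energy balance on cold side (adiabatic exchanger): Q = ṁ_c·Cp_c·(T_c,out − T_c,in)
ṁ_c = 62793 / [0.970 × (41.6 − 24.2)] = 3720.4 kg/min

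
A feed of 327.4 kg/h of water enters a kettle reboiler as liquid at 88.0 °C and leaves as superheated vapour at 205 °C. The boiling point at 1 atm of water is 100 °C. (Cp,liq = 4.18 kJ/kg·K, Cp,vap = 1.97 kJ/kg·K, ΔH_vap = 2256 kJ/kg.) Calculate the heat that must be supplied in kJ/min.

liquid 88.0→100 °C: 50.16 kJ/kg
vaporisation at 100 °C: 2256 kJ/kg
vapour 100→205 °C: 206.85 kJ/kg
Δh = 50.16 + 2256 + 206.85 = 2513 kJ/kg
Q = ṁ·Δh = 327.4 kg/h × 2513 kJ/kg = 822760 kJ/h
|Q| = 228.54 kW = 13713 kJ/min

Q = 13700 kJ/min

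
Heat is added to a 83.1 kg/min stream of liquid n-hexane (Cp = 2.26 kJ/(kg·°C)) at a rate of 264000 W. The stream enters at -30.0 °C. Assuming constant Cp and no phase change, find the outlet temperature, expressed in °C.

Q = 264000 W = 15840 kJ/min
ΔT = Q/(ṁ·Cp) = 15840/(83.1×2.26) = 84.342 K
T_out = -30.0 + 84.342 = 54.342 °C

T_out = 54.3 °C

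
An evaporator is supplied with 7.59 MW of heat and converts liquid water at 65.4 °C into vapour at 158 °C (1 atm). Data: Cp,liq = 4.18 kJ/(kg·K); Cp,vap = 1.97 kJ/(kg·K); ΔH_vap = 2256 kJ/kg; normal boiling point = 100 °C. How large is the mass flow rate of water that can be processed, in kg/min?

Δh = 4.18×(100−65.4) + 2256 + 1.97×(158−100) = 2514.9 kJ/kg
Q = 7.59 MW = 7590 kJ/s = 455400 kJ/min
ṁ = Q/Δh = 455400 / 2514.9 = 181.08 kg/min

ṁ = 181 kg/min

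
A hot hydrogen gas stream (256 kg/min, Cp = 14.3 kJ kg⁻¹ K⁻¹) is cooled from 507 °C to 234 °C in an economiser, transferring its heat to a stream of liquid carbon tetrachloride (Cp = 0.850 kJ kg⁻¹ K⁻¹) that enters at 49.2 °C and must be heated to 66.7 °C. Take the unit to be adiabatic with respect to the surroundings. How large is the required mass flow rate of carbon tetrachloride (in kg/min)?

ṁ_c = 67200 kg/min

Heat released by hot stream: Q = 256 × 14.3 × (507 − 234) = 999400 kJ/min
Energy balance on cold side (adiabatic exchanger): Q = ṁ_c·Cp_c·(T_c,out − T_c,in)
ṁ_c = 999400 / [0.850 × (66.7 − 49.2)] = 67186 kg/min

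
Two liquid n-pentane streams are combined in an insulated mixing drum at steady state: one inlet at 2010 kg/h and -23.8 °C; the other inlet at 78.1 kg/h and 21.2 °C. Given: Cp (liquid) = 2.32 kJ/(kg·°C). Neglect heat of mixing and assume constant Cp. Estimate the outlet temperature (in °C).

No heat crosses the boundary, so H_out = H_in.
T_out = Σ ṁᵢCp,ᵢTᵢ / Σ ṁᵢCp,ᵢ
      = -107140 / 4844.4 = -22.117 °C

T_out = -22.1 °C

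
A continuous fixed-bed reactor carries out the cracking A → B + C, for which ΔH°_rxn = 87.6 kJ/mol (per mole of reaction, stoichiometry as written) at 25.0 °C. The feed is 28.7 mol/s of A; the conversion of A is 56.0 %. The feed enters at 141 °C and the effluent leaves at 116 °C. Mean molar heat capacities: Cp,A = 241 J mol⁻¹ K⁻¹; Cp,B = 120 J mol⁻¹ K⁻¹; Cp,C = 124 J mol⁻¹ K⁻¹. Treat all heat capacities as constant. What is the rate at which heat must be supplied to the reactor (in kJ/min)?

Extent of reaction ξ = 0.560 × 28.7 = 16.072 mol/s
Reaction term: ξ·ΔH°_rxn = 16.072 × 87.6 = 1407.9 kJ/s
Sensible, feed 141→25 °C: -802.34 kJ/s
Outlet flows (mol/s): A 12.628, B 16.072, C 16.072
Sensible, products 25→116 °C: 633.81 kJ/s
Q = ΔH = 1239.4 kJ/s = 1239.4 kW
Heat supplied = 74363 kJ/min

Q_in = 74400 kJ/min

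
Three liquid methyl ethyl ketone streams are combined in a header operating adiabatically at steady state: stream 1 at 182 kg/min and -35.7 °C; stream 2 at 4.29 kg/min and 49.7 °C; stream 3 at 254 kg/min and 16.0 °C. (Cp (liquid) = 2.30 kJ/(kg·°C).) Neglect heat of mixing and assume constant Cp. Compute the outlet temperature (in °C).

No heat crosses the boundary, so H_out = H_in.
T_out = Σ ṁᵢCp,ᵢTᵢ / Σ ṁᵢCp,ᵢ
      = -5106.4 / 1012.7 = -5.0426 °C

T_out = -5.04 °C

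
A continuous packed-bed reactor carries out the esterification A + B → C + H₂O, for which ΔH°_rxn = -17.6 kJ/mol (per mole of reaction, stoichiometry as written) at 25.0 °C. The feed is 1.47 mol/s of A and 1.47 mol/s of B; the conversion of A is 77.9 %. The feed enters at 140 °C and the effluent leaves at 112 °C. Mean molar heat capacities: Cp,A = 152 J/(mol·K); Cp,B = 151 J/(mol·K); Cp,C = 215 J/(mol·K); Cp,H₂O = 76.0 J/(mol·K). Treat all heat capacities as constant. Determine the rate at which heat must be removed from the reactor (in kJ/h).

Extent of reaction ξ = 0.779 × 1.47 = 1.1451 mol/s
Reaction term: ξ·ΔH°_rxn = 1.1451 × -17.6 = -20.154 kJ/s
Sensible, feed 140→25 °C: -51.222 kJ/s
Outlet flows (mol/s): A 0.32487, B 0.32487, C 1.1451, H₂O 1.1451
Sensible, products 25→112 °C: 37.555 kJ/s
Q = ΔH = -33.821 kJ/s = -33.821 kW
Heat removed = 121760 kJ/h

Q_out = 122000 kJ/h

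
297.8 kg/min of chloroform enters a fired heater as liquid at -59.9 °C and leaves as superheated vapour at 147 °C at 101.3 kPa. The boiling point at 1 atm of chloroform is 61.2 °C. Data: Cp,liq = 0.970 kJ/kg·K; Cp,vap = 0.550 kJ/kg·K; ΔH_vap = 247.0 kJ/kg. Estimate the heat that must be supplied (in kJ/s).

Q = 2040 kJ/s

liquid -59.9→61.2 °C: 117.47 kJ/kg
vaporisation at 61.2 °C: 247 kJ/kg
vapour 61.2→147 °C: 47.19 kJ/kg
Δh = 117.47 + 247 + 47.19 = 411.66 kJ/kg
Q = ṁ·Δh = 297.8 kg/min × 411.66 kJ/kg = 122590 kJ/min
|Q| = 2043.2 kW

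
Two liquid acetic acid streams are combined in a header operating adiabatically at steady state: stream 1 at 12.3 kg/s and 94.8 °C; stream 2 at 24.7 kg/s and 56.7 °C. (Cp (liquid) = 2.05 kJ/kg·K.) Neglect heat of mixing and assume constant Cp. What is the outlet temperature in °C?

Energy balance with Q = 0: Σ ṁᵢCp,ᵢ(T_out − Tᵢ) = 0
T_out = Σ ṁᵢCp,ᵢTᵢ / Σ ṁᵢCp,ᵢ
      = 5261.4 / 75.85 = 69.366 °C

T_out = 69.4 °C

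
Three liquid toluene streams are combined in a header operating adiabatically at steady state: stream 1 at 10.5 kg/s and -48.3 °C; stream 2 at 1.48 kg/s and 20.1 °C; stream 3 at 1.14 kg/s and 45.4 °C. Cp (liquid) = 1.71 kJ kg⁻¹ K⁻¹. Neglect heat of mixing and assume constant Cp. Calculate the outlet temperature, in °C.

Energy balance with Q = 0: Σ ṁᵢCp,ᵢ(T_out − Tᵢ) = 0
Σ ṁᵢCp,ᵢTᵢ = 10.5×1.71×-48.3 + 1.48×1.71×20.1 + 1.14×1.71×45.4 = -727.85
Σ ṁᵢCp,ᵢ = 10.5×1.71 + 1.48×1.71 + 1.14×1.71 = 22.435
T_out = -727.85 / 22.435 = -32.443 °C

T_out = -32.4 °C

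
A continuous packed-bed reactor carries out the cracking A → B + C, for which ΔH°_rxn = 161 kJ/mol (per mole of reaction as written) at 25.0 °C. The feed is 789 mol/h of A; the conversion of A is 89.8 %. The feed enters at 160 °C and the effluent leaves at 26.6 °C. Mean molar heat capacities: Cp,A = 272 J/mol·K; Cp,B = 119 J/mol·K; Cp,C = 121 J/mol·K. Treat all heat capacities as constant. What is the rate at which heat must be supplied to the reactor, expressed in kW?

Extent of reaction ξ = 0.898 × 789 = 708.52 mol/h
Reaction term: ξ·ΔH°_rxn = 708.52 × 161 = 114070 kJ/h
Sensible, feed 160→25 °C: -28972 kJ/h
Outlet flows (mol/h): A 80.478, B 708.52, C 708.52
Sensible, products 25→26.6 °C: 307.1 kJ/h
Q = ΔH = 85407 kJ/h = 23.724 kW
Heat supplied = 23.724 kW

Q_in = 23.7 kW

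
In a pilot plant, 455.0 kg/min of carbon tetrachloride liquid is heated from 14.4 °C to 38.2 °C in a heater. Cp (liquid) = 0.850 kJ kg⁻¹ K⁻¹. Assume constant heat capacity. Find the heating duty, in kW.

Q = 153 kW

Q = ṁ·Cp·ΔT = 455.0 × 0.850 × (38.2 − 14.4) = 9204.7 kJ/min
Converting: 9204.7 / 60 s = 153.41 kW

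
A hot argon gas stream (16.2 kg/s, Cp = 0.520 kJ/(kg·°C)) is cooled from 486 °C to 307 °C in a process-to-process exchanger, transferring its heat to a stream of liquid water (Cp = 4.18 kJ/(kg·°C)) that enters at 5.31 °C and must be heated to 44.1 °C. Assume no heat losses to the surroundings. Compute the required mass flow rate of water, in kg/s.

Heat released by hot stream: Q = 16.2 × 0.520 × (486 − 307) = 1507.9 kJ/s
Energy balance on cold side (adiabatic exchanger): Q = ṁ_c·Cp_c·(T_c,out − T_c,in)
ṁ_c = 1507.9 / [4.18 × (44.1 − 5.31)] = 9.2998 kg/s

ṁ_c = 9.30 kg/s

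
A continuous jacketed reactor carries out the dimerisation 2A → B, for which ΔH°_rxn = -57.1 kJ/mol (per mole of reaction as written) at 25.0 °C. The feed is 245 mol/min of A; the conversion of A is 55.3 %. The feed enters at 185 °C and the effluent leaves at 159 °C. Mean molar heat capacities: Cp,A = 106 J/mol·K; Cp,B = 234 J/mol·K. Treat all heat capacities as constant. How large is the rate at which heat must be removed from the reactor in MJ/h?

Q_out = 261 MJ/h

Extent of reaction ξ = 0.553 × 245 / 2 = 67.743 mol/min
Reaction term: ξ·ΔH°_rxn = 67.743 × -57.1 = -3868.1 kJ/min
Sensible, feed 185→25 °C: -4155.2 kJ/min
Outlet flows (mol/min): A 109.51, B 67.743
Sensible, products 25→159 °C: 3679.7 kJ/min
Q = ΔH = -4343.6 kJ/min = -72.394 kW
Heat removed = 260.62 MJ/h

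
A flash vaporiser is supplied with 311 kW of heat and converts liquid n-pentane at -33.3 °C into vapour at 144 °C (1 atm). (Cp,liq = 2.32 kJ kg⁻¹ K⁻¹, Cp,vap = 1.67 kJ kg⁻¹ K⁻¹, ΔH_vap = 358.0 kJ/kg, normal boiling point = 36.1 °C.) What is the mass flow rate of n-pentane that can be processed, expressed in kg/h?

ṁ = 1600 kg/h

Δh = 2.32×(36.1−-33.3) + 358.0 + 1.67×(144−36.1) = 699.2 kJ/kg
Q = 311 kW = 311 kJ/s = 1.1196e+06 kJ/h
ṁ = Q/Δh = 1.1196e+06 / 699.2 = 1601.3 kg/h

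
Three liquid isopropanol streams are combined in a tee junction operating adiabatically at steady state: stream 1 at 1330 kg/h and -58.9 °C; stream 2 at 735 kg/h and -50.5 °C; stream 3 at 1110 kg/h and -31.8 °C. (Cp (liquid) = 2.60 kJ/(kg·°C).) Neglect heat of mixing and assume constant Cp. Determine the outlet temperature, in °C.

T_out = -47.5 °C

Energy balance with Q = 0: Σ ṁᵢCp,ᵢ(T_out − Tᵢ) = 0
T_out = Σ ṁᵢCp,ᵢTᵢ / Σ ṁᵢCp,ᵢ
      = -391960 / 8255 = -47.481 °C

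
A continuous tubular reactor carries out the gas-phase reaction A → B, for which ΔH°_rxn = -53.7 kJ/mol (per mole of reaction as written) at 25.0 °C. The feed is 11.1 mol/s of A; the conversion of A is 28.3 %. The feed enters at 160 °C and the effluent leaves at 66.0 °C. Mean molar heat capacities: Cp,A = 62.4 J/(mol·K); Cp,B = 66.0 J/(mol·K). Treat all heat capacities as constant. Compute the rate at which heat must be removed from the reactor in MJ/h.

Q_out = 840 MJ/h

Extent of reaction ξ = 0.283 × 11.1 = 3.1413 mol/s
Reaction term: ξ·ΔH°_rxn = 3.1413 × -53.7 = -168.69 kJ/s
Sensible, feed 160→25 °C: -93.506 kJ/s
Outlet flows (mol/s): A 7.9587, B 3.1413
Sensible, products 25→66.0 °C: 28.862 kJ/s
Q = ΔH = -233.33 kJ/s = -233.33 kW
Heat removed = 840 MJ/h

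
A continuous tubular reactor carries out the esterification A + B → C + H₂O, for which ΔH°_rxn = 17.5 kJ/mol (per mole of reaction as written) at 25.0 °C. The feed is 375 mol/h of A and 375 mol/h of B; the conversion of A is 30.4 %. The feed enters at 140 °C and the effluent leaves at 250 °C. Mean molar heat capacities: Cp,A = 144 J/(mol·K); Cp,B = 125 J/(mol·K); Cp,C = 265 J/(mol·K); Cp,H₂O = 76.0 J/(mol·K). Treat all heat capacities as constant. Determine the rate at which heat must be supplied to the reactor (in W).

Q_in = 4150 W

Extent of reaction ξ = 0.304 × 375 = 114 mol/h
Reaction term: ξ·ΔH°_rxn = 114 × 17.5 = 1995 kJ/h
Sensible, feed 140→25 °C: -11601 kJ/h
Outlet flows (mol/h): A 261, B 261, C 114, H₂O 114
Sensible, products 25→250 °C: 24544 kJ/h
Q = ΔH = 14938 kJ/h = 4.1495 kW
Heat supplied = 4149.5 W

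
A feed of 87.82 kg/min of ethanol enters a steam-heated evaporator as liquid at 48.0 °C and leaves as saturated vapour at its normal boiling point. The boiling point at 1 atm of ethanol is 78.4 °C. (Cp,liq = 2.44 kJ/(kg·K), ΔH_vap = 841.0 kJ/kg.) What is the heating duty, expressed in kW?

liquid 48.0→78.4 °C: 74.176 kJ/kg
vaporisation at 78.4 °C: 841 kJ/kg
Δh = 74.176 + 841 = 915.18 kJ/kg
Q = ṁ·Δh = 87.82 kg/min × 915.18 kJ/kg = 80371 kJ/min
|Q| = 1339.5 kW

Q = 1340 kW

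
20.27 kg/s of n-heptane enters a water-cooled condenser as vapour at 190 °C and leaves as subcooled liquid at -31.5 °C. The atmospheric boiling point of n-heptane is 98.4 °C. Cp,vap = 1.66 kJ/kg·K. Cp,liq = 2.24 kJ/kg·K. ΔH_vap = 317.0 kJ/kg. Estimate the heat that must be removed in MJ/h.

vapour 190→98.4 °C: -152.06 kJ/kg
condensation at 98.4 °C: -317 kJ/kg
liquid 98.4→-31.5 °C: -290.98 kJ/kg
Δh = -152.06 + -317 + -290.98 = -760.03 kJ/kg
Q = ṁ·Δh = 20.27 kg/s × -760.03 kJ/kg = -15406 kJ/s
|Q| = 15406 kW = 55461 MJ/h

Q_c = 55500 MJ/h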